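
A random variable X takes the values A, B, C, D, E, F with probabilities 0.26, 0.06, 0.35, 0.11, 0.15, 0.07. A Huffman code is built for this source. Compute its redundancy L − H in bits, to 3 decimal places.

Entropy H = −Σ p log₂ p ≈ 2.3083 bits.
Huffman merges: 3/50+7/100→13/100; 11/100+13/100→6/25; 3/20+6/25→39/100; 13/50+7/20→61/100; 39/100+61/100→1. L = 237/100 ≈ 2.3700.
L − H = 2.3700 − 2.3083 = 0.062 bits.

0.062 bits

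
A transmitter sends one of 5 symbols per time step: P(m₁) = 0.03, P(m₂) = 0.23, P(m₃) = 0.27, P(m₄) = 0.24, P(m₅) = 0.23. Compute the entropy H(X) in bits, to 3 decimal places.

2.131 bits

H = −Σ pᵢ log₂ pᵢ.
−0.03·log₂(0.03) = 0.1518
−0.23·log₂(0.23) = 0.4877
−0.27·log₂(0.27) = 0.5100
−0.24·log₂(0.24) = 0.4941
−0.23·log₂(0.23) = 0.4877
Sum ≈ 2.1313 → 2.131 bits.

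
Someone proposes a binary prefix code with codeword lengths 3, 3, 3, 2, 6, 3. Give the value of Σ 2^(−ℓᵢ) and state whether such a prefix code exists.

0.765625; yes

With common denominator 2^6 = 64: Σ 2^(−ℓᵢ) = 8/64 + 8/64 + 8/64 + 16/64 + 1/64 + 8/64 = 49/64 = 0.765625.
Kraft's inequality requires Σ ≤ 1; here Σ = 0.765625 ≤ 1, so such a prefix code exists.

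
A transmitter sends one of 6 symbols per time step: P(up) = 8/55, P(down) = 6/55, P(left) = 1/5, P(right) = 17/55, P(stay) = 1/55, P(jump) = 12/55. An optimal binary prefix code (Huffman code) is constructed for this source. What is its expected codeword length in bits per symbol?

2.4 bits/symbol

Repeatedly combine the two least-probable nodes; the expected code length is the sum of the merged weights.
merge 1/55 + 6/55 → 7/55
merge 7/55 + 8/55 → 3/11
merge 1/5 + 12/55 → 23/55
merge 3/11 + 17/55 → 32/55
merge 23/55 + 32/55 → 1
L = 7/55 + 3/11 + 23/55 + 32/55 + 1 = 12/5 = 2.4 bits/symbol.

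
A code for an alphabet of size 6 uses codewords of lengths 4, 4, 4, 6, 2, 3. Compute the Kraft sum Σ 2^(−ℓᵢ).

0.578125

With common denominator 2^6 = 64: Σ 2^(−ℓᵢ) = 4/64 + 4/64 + 4/64 + 1/64 + 16/64 + 8/64 = 37/64 = 0.578125.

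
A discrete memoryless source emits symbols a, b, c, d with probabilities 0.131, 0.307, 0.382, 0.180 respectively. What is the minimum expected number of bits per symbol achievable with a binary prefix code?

1.929 bits/symbol

Repeatedly combine the two least-probable nodes; the expected code length is the sum of the merged weights.
merge 131/1000 + 9/50 → 311/1000
merge 307/1000 + 311/1000 → 309/500
merge 191/500 + 309/500 → 1
L = 311/1000 + 309/500 + 1 = 1929/1000 = 1.929 bits/symbol.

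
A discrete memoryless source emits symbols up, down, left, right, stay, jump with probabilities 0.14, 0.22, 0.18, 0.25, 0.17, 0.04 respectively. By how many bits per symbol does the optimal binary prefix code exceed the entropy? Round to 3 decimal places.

Entropy H = −Σ p log₂ p ≈ 2.4433 bits.
Huffman merges: 1/25+7/50→9/50; 17/100+9/50→7/20; 9/50+11/50→2/5; 1/4+7/20→3/5; 2/5+3/5→1. L = 253/100 ≈ 2.5300.
L − H = 2.5300 − 2.4433 = 0.087 bits.

0.087 bits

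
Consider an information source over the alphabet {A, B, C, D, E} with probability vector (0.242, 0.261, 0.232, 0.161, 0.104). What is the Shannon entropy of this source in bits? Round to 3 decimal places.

H = −Σ pᵢ log₂ pᵢ.
−0.242·log₂(0.242) = 0.4954
−0.261·log₂(0.261) = 0.5058
−0.232·log₂(0.232) = 0.4890
−0.161·log₂(0.161) = 0.4242
−0.104·log₂(0.104) = 0.3396
Sum ≈ 2.2540 → 2.254 bits.

2.254 bits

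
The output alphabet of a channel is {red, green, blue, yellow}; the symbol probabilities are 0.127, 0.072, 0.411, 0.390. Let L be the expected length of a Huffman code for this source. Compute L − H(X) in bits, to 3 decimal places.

0.080 bits

Entropy H = −Σ p log₂ p ≈ 1.7084 bits.
Huffman merges: 9/125+127/1000→199/1000; 199/1000+39/100→589/1000; 411/1000+589/1000→1. L = 447/250 ≈ 1.7880.
L − H = 1.7880 − 1.7084 = 0.080 bits.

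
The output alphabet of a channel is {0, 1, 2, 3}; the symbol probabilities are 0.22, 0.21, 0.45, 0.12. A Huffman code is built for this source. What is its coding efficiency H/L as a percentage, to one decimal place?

Entropy H = −Σ p log₂ p ≈ 1.8389 bits.
Huffman merges: 3/25+21/100→33/100; 11/50+33/100→11/20; 9/20+11/20→1. L = 47/25 ≈ 1.8800.
Efficiency = H/L = 1.8389/1.8800 = 97.8%.

97.8%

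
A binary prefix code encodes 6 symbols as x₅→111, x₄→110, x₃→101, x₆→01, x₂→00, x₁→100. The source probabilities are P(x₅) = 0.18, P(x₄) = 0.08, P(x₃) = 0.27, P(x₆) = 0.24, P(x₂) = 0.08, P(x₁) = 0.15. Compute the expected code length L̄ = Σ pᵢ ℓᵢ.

2.68 bits/symbol

L̄ = Σ pᵢ·ℓᵢ = 0.18·3 + 0.08·3 + 0.27·3 + 0.24·2 + 0.08·2 + 0.15·3 = 2.68 bits/symbol.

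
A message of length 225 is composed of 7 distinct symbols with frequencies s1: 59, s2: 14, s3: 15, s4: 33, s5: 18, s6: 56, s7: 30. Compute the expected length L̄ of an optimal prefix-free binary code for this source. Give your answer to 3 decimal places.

Probabilities are the counts divided by 225.
Repeatedly combine the two least-probable nodes; the expected code length is the sum of the merged weights.
merge 14/225 + 1/15 → 29/225
merge 2/25 + 29/225 → 47/225
merge 2/15 + 11/75 → 7/25
merge 47/225 + 56/225 → 103/225
merge 59/225 + 7/25 → 122/225
merge 103/225 + 122/225 → 1
L = 29/225 + 47/225 + 7/25 + 103/225 + 122/225 + 1 = 589/225 ≈ 2.618 bits/symbol.

2.618 bits/symbol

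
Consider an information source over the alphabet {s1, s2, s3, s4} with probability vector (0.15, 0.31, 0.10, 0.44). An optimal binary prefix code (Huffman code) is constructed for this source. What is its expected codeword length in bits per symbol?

Repeatedly combine the two least-probable nodes; the expected code length is the sum of the merged weights.
merge 1/10 + 3/20 → 1/4
merge 1/4 + 31/100 → 14/25
merge 11/25 + 14/25 → 1
L = 1/4 + 14/25 + 1 = 181/100 = 1.81 bits/symbol.

1.81 bits/symbol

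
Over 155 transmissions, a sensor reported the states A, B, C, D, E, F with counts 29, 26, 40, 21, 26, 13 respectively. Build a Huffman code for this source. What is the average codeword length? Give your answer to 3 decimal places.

Probabilities are the counts divided by 155.
Repeatedly combine the two least-probable nodes; the expected code length is the sum of the merged weights.
merge 13/155 + 21/155 → 34/155
merge 26/155 + 26/155 → 52/155
merge 29/155 + 34/155 → 63/155
merge 8/31 + 52/155 → 92/155
merge 63/155 + 92/155 → 1
L = 34/155 + 52/155 + 63/155 + 92/155 + 1 = 396/155 ≈ 2.555 bits/symbol.

2.555 bits/symbol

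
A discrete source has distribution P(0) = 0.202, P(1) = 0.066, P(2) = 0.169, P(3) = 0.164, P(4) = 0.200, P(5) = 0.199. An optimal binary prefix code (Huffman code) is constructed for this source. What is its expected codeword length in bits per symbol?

Repeatedly combine the two least-probable nodes; the expected code length is the sum of the merged weights.
merge 33/500 + 41/250 → 23/100
merge 169/1000 + 199/1000 → 46/125
merge 1/5 + 101/500 → 201/500
merge 23/100 + 46/125 → 299/500
merge 201/500 + 299/500 → 1
L = 23/100 + 46/125 + 201/500 + 299/500 + 1 = 1299/500 = 2.598 bits/symbol.

2.598 bits/symbol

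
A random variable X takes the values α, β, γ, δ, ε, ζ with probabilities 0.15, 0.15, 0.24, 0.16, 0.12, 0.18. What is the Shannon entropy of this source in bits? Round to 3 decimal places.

H = −Σ pᵢ log₂ pᵢ.
−0.15·log₂(0.15) = 0.4105
−0.15·log₂(0.15) = 0.4105
−0.24·log₂(0.24) = 0.4941
−0.16·log₂(0.16) = 0.4230
−0.12·log₂(0.12) = 0.3671
−0.18·log₂(0.18) = 0.4453
Sum ≈ 2.5506 → 2.551 bits.

2.551 bits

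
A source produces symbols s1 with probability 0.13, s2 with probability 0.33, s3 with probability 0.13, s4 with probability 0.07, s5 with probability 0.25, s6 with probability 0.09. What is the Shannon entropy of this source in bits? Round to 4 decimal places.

H = −Σ pᵢ log₂ pᵢ.
−0.13·log₂(0.13) = 0.3826
−0.33·log₂(0.33) = 0.5278
−0.13·log₂(0.13) = 0.3826
−0.07·log₂(0.07) = 0.2686
−0.25·log₂(0.25) = 0.5000
−0.09·log₂(0.09) = 0.3127
Sum ≈ 2.3743 → 2.3743 bits.

2.3743 bits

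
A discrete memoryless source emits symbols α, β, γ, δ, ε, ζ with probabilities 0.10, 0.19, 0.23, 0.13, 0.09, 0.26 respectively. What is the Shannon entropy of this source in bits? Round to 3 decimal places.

2.476 bits

H = −Σ pᵢ log₂ pᵢ.
−0.10·log₂(0.10) = 0.3322
−0.19·log₂(0.19) = 0.4552
−0.23·log₂(0.23) = 0.4877
−0.13·log₂(0.13) = 0.3826
−0.09·log₂(0.09) = 0.3127
−0.26·log₂(0.26) = 0.5053
Sum ≈ 2.4757 → 2.476 bits.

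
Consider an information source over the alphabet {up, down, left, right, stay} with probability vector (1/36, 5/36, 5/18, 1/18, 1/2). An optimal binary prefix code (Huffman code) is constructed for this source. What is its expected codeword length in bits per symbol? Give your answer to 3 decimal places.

Repeatedly combine the two least-probable nodes; the expected code length is the sum of the merged weights.
merge 1/36 + 1/18 → 1/12
merge 1/12 + 5/36 → 2/9
merge 2/9 + 5/18 → 1/2
merge 1/2 + 1/2 → 1
L = 1/12 + 2/9 + 1/2 + 1 = 65/36 ≈ 1.806 bits/symbol.

1.806 bits/symbol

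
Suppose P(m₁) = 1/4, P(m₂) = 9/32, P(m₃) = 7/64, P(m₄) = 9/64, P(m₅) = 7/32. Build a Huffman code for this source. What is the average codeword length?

Repeatedly combine the two least-probable nodes; the expected code length is the sum of the merged weights.
merge 7/64 + 9/64 → 1/4
merge 7/32 + 1/4 → 15/32
merge 1/4 + 9/32 → 17/32
merge 15/32 + 17/32 → 1
L = 1/4 + 15/32 + 17/32 + 1 = 9/4 = 2.25 bits/symbol.

2.25 bits/symbol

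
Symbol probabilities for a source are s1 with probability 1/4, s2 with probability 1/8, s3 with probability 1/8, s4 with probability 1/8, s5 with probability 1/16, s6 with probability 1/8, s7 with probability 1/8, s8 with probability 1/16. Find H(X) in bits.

2.875 bits

Each probability is a power of 1/2, so log₂(1/p) is an integer.
H = Σ p·log₂(1/p) = 1/4·2 + 1/8·3 + 1/8·3 + 1/8·3 + 1/16·4 + 1/8·3 + 1/8·3 + 1/16·4 = 2.875 bits.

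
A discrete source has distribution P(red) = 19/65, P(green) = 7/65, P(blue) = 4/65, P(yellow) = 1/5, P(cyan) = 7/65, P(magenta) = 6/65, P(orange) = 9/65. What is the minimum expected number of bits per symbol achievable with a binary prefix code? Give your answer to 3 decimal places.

2.662 bits/symbol

Repeatedly combine the two least-probable nodes; the expected code length is the sum of the merged weights.
merge 4/65 + 6/65 → 2/13
merge 7/65 + 7/65 → 14/65
merge 9/65 + 2/13 → 19/65
merge 1/5 + 14/65 → 27/65
merge 19/65 + 19/65 → 38/65
merge 27/65 + 38/65 → 1
L = 2/13 + 14/65 + 19/65 + 27/65 + 38/65 + 1 = 173/65 ≈ 2.662 bits/symbol.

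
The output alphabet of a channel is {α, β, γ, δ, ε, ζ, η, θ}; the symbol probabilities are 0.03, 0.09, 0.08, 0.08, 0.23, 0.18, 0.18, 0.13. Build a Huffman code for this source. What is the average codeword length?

Repeatedly combine the two least-probable nodes; the expected code length is the sum of the merged weights.
merge 3/100 + 2/25 → 11/100
merge 2/25 + 9/100 → 17/100
merge 11/100 + 13/100 → 6/25
merge 17/100 + 9/50 → 7/20
merge 9/50 + 23/100 → 41/100
merge 6/25 + 7/20 → 59/100
merge 41/100 + 59/100 → 1
L = 11/100 + 17/100 + 6/25 + 7/20 + 41/100 + 59/100 + 1 = 287/100 = 2.87 bits/symbol.

2.87 bits/symbol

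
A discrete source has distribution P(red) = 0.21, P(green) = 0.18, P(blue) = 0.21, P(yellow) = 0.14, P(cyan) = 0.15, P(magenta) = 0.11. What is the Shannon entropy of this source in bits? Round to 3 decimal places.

H = −Σ pᵢ log₂ pᵢ.
−0.21·log₂(0.21) = 0.4728
−0.18·log₂(0.18) = 0.4453
−0.21·log₂(0.21) = 0.4728
−0.14·log₂(0.14) = 0.3971
−0.15·log₂(0.15) = 0.4105
−0.11·log₂(0.11) = 0.3503
Sum ≈ 2.5489 → 2.549 bits.

2.549 bits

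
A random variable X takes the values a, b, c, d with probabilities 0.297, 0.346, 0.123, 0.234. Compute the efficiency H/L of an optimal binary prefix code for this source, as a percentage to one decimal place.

Entropy H = −Σ p log₂ p ≈ 1.9122 bits.
Huffman merges: 123/1000+117/500→357/1000; 297/1000+173/500→643/1000; 357/1000+643/1000→1. L = 2 ≈ 2.0000.
Efficiency = H/L = 1.9122/2.0000 = 95.6%.

95.6%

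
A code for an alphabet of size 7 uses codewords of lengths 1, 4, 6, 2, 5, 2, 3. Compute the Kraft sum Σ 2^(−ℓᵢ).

1.234375

With common denominator 2^6 = 64: Σ 2^(−ℓᵢ) = 32/64 + 4/64 + 1/64 + 16/64 + 2/64 + 16/64 + 8/64 = 79/64 = 1.234375.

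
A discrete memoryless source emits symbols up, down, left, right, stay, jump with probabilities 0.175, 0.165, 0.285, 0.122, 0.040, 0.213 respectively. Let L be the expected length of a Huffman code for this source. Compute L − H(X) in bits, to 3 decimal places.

Entropy H = −Σ p log₂ p ≈ 2.4163 bits.
Huffman merges: 1/25+61/500→81/500; 81/500+33/200→327/1000; 7/40+213/1000→97/250; 57/200+327/1000→153/250; 97/250+153/250→1. L = 2489/1000 ≈ 2.4890.
L − H = 2.4890 − 2.4163 = 0.073 bits.

0.073 bits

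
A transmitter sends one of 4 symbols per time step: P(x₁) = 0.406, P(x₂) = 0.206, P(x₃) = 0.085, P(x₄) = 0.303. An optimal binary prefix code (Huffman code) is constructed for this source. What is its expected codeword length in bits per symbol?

1.885 bits/symbol

Repeatedly combine the two least-probable nodes; the expected code length is the sum of the merged weights.
merge 17/200 + 103/500 → 291/1000
merge 291/1000 + 303/1000 → 297/500
merge 203/500 + 297/500 → 1
L = 291/1000 + 297/500 + 1 = 377/200 = 1.885 bits/symbol.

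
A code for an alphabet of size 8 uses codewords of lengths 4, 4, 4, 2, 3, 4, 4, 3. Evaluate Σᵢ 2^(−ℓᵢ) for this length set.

0.8125

With common denominator 2^4 = 16: Σ 2^(−ℓᵢ) = 1/16 + 1/16 + 1/16 + 4/16 + 2/16 + 1/16 + 1/16 + 2/16 = 13/16 = 0.8125.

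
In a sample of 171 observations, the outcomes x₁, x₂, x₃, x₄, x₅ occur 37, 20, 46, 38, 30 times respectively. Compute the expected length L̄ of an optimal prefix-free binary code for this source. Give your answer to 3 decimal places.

Probabilities are the counts divided by 171.
Repeatedly combine the two least-probable nodes; the expected code length is the sum of the merged weights.
merge 20/171 + 10/57 → 50/171
merge 37/171 + 2/9 → 25/57
merge 46/171 + 50/171 → 32/57
merge 25/57 + 32/57 → 1
L = 50/171 + 25/57 + 32/57 + 1 = 392/171 ≈ 2.292 bits/symbol.

2.292 bits/symbol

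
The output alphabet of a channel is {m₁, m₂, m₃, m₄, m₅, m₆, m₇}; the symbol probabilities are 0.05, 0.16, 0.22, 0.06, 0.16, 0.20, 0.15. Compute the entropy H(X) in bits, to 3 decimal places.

H = −Σ pᵢ log₂ pᵢ.
−0.05·log₂(0.05) = 0.2161
−0.16·log₂(0.16) = 0.4230
−0.22·log₂(0.22) = 0.4806
−0.06·log₂(0.06) = 0.2435
−0.16·log₂(0.16) = 0.4230
−0.20·log₂(0.20) = 0.4644
−0.15·log₂(0.15) = 0.4105
Sum ≈ 2.6612 → 2.661 bits.

2.661 bits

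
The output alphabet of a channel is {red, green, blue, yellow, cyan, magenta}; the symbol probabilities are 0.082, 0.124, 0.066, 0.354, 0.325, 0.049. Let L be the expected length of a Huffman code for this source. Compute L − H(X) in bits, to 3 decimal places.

0.080 bits

Entropy H = −Σ p log₂ p ≈ 2.1987 bits.
Huffman merges: 49/1000+33/500→23/200; 41/500+23/200→197/1000; 31/250+197/1000→321/1000; 321/1000+13/40→323/500; 177/500+323/500→1. L = 2279/1000 ≈ 2.2790.
L − H = 2.2790 − 2.1987 = 0.080 bits.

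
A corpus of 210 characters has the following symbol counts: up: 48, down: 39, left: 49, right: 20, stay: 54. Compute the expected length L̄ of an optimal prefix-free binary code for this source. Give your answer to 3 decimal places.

2.281 bits/symbol

Probabilities are the counts divided by 210.
Repeatedly combine the two least-probable nodes; the expected code length is the sum of the merged weights.
merge 2/21 + 13/70 → 59/210
merge 8/35 + 7/30 → 97/210
merge 9/35 + 59/210 → 113/210
merge 97/210 + 113/210 → 1
L = 59/210 + 97/210 + 113/210 + 1 = 479/210 ≈ 2.281 bits/symbol.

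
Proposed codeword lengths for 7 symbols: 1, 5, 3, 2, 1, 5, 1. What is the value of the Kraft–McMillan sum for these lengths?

1.9375

With common denominator 2^5 = 32: Σ 2^(−ℓᵢ) = 16/32 + 1/32 + 4/32 + 8/32 + 16/32 + 1/32 + 16/32 = 62/32 = 1.9375.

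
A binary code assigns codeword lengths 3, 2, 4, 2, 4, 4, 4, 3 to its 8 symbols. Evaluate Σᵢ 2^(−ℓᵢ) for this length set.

1

With common denominator 2^4 = 16: Σ 2^(−ℓᵢ) = 2/16 + 4/16 + 1/16 + 4/16 + 1/16 + 1/16 + 1/16 + 2/16 = 16/16 = 1.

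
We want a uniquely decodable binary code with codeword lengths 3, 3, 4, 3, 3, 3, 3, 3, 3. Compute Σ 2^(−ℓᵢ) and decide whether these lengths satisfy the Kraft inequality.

1.0625; no

With common denominator 2^4 = 16: Σ 2^(−ℓᵢ) = 2/16 + 2/16 + 1/16 + 2/16 + 2/16 + 2/16 + 2/16 + 2/16 + 2/16 = 17/16 = 1.0625.
Kraft's inequality requires Σ ≤ 1; here Σ = 1.0625 > 1, so no such prefix code exists.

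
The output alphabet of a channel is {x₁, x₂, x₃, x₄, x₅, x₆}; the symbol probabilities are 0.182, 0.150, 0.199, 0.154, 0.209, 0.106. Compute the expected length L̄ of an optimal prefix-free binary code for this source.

2.592 bits/symbol

Repeatedly combine the two least-probable nodes; the expected code length is the sum of the merged weights.
merge 53/500 + 3/20 → 32/125
merge 77/500 + 91/500 → 42/125
merge 199/1000 + 209/1000 → 51/125
merge 32/125 + 42/125 → 74/125
merge 51/125 + 74/125 → 1
L = 32/125 + 42/125 + 51/125 + 74/125 + 1 = 324/125 = 2.592 bits/symbol.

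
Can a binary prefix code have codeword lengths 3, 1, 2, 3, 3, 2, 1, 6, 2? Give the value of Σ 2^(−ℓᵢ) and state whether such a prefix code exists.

With common denominator 2^6 = 64: Σ 2^(−ℓᵢ) = 8/64 + 32/64 + 16/64 + 8/64 + 8/64 + 16/64 + 32/64 + 1/64 + 16/64 = 137/64 = 2.140625.
Kraft's inequality requires Σ ≤ 1; here Σ = 2.140625 > 1, so no such prefix code exists.

2.140625; no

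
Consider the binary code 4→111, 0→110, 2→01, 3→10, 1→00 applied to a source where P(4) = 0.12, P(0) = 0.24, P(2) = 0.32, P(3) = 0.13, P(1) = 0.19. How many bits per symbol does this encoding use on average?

2.36 bits/symbol

L̄ = Σ pᵢ·ℓᵢ = 0.12·3 + 0.24·3 + 0.32·2 + 0.13·2 + 0.19·2 = 2.36 bits/symbol.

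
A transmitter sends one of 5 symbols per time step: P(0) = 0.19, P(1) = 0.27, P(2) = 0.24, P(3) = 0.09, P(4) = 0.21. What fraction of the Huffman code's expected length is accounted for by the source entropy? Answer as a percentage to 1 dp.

98.5%

Entropy H = −Σ p log₂ p ≈ 2.2449 bits.
Huffman merges: 9/100+19/100→7/25; 21/100+6/25→9/20; 27/100+7/25→11/20; 9/20+11/20→1. L = 57/25 ≈ 2.2800.
Efficiency = H/L = 2.2449/2.2800 = 98.5%.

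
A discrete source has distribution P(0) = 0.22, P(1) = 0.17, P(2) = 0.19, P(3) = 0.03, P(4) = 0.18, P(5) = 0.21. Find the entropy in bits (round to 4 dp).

H = −Σ pᵢ log₂ pᵢ.
−0.22·log₂(0.22) = 0.4806
−0.17·log₂(0.17) = 0.4346
−0.19·log₂(0.19) = 0.4552
−0.03·log₂(0.03) = 0.1518
−0.18·log₂(0.18) = 0.4453
−0.21·log₂(0.21) = 0.4728
Sum ≈ 2.4403 → 2.4403 bits.

2.4403 bits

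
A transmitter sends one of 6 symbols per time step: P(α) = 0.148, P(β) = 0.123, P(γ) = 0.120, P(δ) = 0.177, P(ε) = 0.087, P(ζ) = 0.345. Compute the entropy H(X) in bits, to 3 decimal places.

2.425 bits

H = −Σ pᵢ log₂ pᵢ.
−0.148·log₂(0.148) = 0.4079
−0.123·log₂(0.123) = 0.3719
−0.120·log₂(0.120) = 0.3671
−0.177·log₂(0.177) = 0.4422
−0.087·log₂(0.087) = 0.3065
−0.345·log₂(0.345) = 0.5297
Sum ≈ 2.4252 → 2.425 bits.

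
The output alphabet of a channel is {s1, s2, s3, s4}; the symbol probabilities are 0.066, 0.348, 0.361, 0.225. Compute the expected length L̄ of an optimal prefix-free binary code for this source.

1.93 bits/symbol

Repeatedly combine the two least-probable nodes; the expected code length is the sum of the merged weights.
merge 33/500 + 9/40 → 291/1000
merge 291/1000 + 87/250 → 639/1000
merge 361/1000 + 639/1000 → 1
L = 291/1000 + 639/1000 + 1 = 193/100 = 1.93 bits/symbol.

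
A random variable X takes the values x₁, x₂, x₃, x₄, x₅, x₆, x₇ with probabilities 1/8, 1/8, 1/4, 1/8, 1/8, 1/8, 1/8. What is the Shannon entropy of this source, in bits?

2.75 bits

Each probability is a power of 1/2, so log₂(1/p) is an integer.
H = Σ p·log₂(1/p) = 1/8·3 + 1/8·3 + 1/4·2 + 1/8·3 + 1/8·3 + 1/8·3 + 1/8·3 = 2.75 bits.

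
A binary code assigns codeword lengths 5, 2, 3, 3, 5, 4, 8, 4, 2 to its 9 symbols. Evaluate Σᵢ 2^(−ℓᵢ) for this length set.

0.94140625

With common denominator 2^8 = 256: Σ 2^(−ℓᵢ) = 8/256 + 64/256 + 32/256 + 32/256 + 8/256 + 16/256 + 1/256 + 16/256 + 64/256 = 241/256 = 0.94140625.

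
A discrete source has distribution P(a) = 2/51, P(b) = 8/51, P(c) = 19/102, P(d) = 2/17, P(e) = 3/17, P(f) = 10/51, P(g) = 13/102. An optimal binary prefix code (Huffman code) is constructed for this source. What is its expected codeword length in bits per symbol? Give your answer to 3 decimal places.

2.775 bits/symbol

Repeatedly combine the two least-probable nodes; the expected code length is the sum of the merged weights.
merge 2/51 + 2/17 → 8/51
merge 13/102 + 8/51 → 29/102
merge 8/51 + 3/17 → 1/3
merge 19/102 + 10/51 → 13/34
merge 29/102 + 1/3 → 21/34
merge 13/34 + 21/34 → 1
L = 8/51 + 29/102 + 1/3 + 13/34 + 21/34 + 1 = 283/102 ≈ 2.775 bits/symbol.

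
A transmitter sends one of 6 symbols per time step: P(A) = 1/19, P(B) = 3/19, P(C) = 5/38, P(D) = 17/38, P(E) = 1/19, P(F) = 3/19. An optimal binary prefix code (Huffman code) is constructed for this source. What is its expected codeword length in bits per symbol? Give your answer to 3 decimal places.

Repeatedly combine the two least-probable nodes; the expected code length is the sum of the merged weights.
merge 1/19 + 1/19 → 2/19
merge 2/19 + 5/38 → 9/38
merge 3/19 + 3/19 → 6/19
merge 9/38 + 6/19 → 21/38
merge 17/38 + 21/38 → 1
L = 2/19 + 9/38 + 6/19 + 21/38 + 1 = 42/19 ≈ 2.211 bits/symbol.

2.211 bits/symbol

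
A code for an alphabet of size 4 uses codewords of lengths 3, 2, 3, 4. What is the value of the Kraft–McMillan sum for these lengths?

With common denominator 2^4 = 16: Σ 2^(−ℓᵢ) = 2/16 + 4/16 + 2/16 + 1/16 = 9/16 = 0.5625.

0.5625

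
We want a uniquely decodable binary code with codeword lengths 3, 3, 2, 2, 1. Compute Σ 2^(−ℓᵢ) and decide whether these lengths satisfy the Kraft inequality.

1.25; no

With common denominator 2^3 = 8: Σ 2^(−ℓᵢ) = 1/8 + 1/8 + 2/8 + 2/8 + 4/8 = 10/8 = 1.25.
Kraft's inequality requires Σ ≤ 1; here Σ = 1.25 > 1, so no such prefix code exists.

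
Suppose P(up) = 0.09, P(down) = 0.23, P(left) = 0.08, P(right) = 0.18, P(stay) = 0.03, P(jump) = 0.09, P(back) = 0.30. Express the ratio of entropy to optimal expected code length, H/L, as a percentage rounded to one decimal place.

97.8%

Entropy H = −Σ p log₂ p ≈ 2.5226 bits.
Huffman merges: 3/100+2/25→11/100; 9/100+9/100→9/50; 11/100+9/50→29/100; 9/50+23/100→41/100; 29/100+3/10→59/100; 41/100+59/100→1. L = 129/50 ≈ 2.5800.
Efficiency = H/L = 2.5226/2.5800 = 97.8%.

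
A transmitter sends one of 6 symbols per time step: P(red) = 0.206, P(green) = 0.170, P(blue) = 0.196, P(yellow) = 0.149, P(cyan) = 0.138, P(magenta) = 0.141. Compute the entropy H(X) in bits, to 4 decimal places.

2.5670 bits

H = −Σ pᵢ log₂ pᵢ.
−0.206·log₂(0.206) = 0.4695
−0.170·log₂(0.170) = 0.4346
−0.196·log₂(0.196) = 0.4608
−0.149·log₂(0.149) = 0.4092
−0.138·log₂(0.138) = 0.3943
−0.141·log₂(0.141) = 0.3985
Sum ≈ 2.5670 → 2.5670 bits.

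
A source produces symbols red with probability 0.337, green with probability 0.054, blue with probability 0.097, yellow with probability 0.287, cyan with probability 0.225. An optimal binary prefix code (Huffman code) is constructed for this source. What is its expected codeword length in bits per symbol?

2.151 bits/symbol

Repeatedly combine the two least-probable nodes; the expected code length is the sum of the merged weights.
merge 27/500 + 97/1000 → 151/1000
merge 151/1000 + 9/40 → 47/125
merge 287/1000 + 337/1000 → 78/125
merge 47/125 + 78/125 → 1
L = 151/1000 + 47/125 + 78/125 + 1 = 2151/1000 = 2.151 bits/symbol.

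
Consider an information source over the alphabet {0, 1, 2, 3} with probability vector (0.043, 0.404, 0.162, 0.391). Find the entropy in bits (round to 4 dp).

1.6786 bits

H = −Σ pᵢ log₂ pᵢ.
−0.043·log₂(0.043) = 0.1952
−0.404·log₂(0.404) = 0.5283
−0.162·log₂(0.162) = 0.4254
−0.391·log₂(0.391) = 0.5297
Sum ≈ 1.6786 → 1.6786 bits.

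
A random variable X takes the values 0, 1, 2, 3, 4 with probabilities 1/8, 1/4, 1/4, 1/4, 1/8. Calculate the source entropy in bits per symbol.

Each probability is a power of 1/2, so log₂(1/p) is an integer.
H = Σ p·log₂(1/p) = 1/8·3 + 1/4·2 + 1/4·2 + 1/4·2 + 1/8·3 = 2.25 bits.

2.25 bits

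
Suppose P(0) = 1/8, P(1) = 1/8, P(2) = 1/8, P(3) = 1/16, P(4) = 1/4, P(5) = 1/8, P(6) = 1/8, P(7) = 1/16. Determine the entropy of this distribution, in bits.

2.875 bits

Each probability is a power of 1/2, so log₂(1/p) is an integer.
H = Σ p·log₂(1/p) = 1/8·3 + 1/8·3 + 1/8·3 + 1/16·4 + 1/4·2 + 1/8·3 + 1/8·3 + 1/16·4 = 2.875 bits.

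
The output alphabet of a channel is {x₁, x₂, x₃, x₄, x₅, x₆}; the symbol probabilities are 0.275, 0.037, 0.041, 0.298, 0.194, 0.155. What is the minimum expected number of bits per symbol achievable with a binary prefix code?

Repeatedly combine the two least-probable nodes; the expected code length is the sum of the merged weights.
merge 37/1000 + 41/1000 → 39/500
merge 39/500 + 31/200 → 233/1000
merge 97/500 + 233/1000 → 427/1000
merge 11/40 + 149/500 → 573/1000
merge 427/1000 + 573/1000 → 1
L = 39/500 + 233/1000 + 427/1000 + 573/1000 + 1 = 2311/1000 = 2.311 bits/symbol.

2.311 bits/symbol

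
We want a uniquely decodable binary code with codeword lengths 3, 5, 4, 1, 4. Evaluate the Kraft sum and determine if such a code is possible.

With common denominator 2^5 = 32: Σ 2^(−ℓᵢ) = 4/32 + 1/32 + 2/32 + 16/32 + 2/32 = 25/32 = 0.78125.
Kraft's inequality requires Σ ≤ 1; here Σ = 0.78125 ≤ 1, so such a prefix code exists.

0.78125; yes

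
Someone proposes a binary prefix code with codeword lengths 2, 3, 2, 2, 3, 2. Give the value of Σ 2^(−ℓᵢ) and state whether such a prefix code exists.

1.25; no

With common denominator 2^3 = 8: Σ 2^(−ℓᵢ) = 2/8 + 1/8 + 2/8 + 2/8 + 1/8 + 2/8 = 10/8 = 1.25.
Kraft's inequality requires Σ ≤ 1; here Σ = 1.25 > 1, so no such prefix code exists.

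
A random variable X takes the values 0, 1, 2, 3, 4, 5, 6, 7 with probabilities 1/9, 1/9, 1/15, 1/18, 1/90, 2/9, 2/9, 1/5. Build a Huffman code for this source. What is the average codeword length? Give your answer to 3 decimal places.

2.756 bits/symbol

Repeatedly combine the two least-probable nodes; the expected code length is the sum of the merged weights.
merge 1/90 + 1/18 → 1/15
merge 1/15 + 1/15 → 2/15
merge 1/9 + 1/9 → 2/9
merge 2/15 + 1/5 → 1/3
merge 2/9 + 2/9 → 4/9
merge 2/9 + 1/3 → 5/9
merge 4/9 + 5/9 → 1
L = 1/15 + 2/15 + 2/9 + 1/3 + 4/9 + 5/9 + 1 = 124/45 ≈ 2.756 bits/symbol.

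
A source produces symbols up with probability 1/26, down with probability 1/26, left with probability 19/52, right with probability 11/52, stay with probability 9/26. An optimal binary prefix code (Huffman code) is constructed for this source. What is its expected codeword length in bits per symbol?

Repeatedly combine the two least-probable nodes; the expected code length is the sum of the merged weights.
merge 1/26 + 1/26 → 1/13
merge 1/13 + 11/52 → 15/52
merge 15/52 + 9/26 → 33/52
merge 19/52 + 33/52 → 1
L = 1/13 + 15/52 + 33/52 + 1 = 2 bits/symbol.

2 bits/symbol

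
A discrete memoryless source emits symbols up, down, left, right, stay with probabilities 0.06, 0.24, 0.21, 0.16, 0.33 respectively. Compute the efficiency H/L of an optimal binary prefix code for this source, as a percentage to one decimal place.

97.4%

Entropy H = −Σ p log₂ p ≈ 2.1613 bits.
Huffman merges: 3/50+4/25→11/50; 21/100+11/50→43/100; 6/25+33/100→57/100; 43/100+57/100→1. L = 111/50 ≈ 2.2200.
Efficiency = H/L = 2.1613/2.2200 = 97.4%.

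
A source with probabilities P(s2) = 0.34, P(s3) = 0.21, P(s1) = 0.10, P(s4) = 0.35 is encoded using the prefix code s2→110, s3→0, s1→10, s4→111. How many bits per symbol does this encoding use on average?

2.48 bits/symbol

L̄ = Σ pᵢ·ℓᵢ = 0.34·3 + 0.21·1 + 0.10·2 + 0.35·3 = 2.48 bits/symbol.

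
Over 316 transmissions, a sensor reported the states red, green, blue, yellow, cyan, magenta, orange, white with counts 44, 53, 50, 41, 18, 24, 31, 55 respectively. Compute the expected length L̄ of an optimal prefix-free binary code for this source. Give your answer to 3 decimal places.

2.959 bits/symbol

Probabilities are the counts divided by 316.
Repeatedly combine the two least-probable nodes; the expected code length is the sum of the merged weights.
merge 9/158 + 6/79 → 21/158
merge 31/316 + 41/316 → 18/79
merge 21/158 + 11/79 → 43/158
merge 25/158 + 53/316 → 103/316
merge 55/316 + 18/79 → 127/316
merge 43/158 + 103/316 → 189/316
merge 127/316 + 189/316 → 1
L = 21/158 + 18/79 + 43/158 + 103/316 + 127/316 + 189/316 + 1 = 935/316 ≈ 2.959 bits/symbol.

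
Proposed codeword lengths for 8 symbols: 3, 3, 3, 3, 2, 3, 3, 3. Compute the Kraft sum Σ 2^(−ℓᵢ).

1.125

With common denominator 2^3 = 8: Σ 2^(−ℓᵢ) = 1/8 + 1/8 + 1/8 + 1/8 + 2/8 + 1/8 + 1/8 + 1/8 = 9/8 = 1.125.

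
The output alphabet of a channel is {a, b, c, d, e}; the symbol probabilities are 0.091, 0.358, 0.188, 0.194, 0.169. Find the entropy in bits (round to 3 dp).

H = −Σ pᵢ log₂ pᵢ.
−0.091·log₂(0.091) = 0.3147
−0.358·log₂(0.358) = 0.5305
−0.188·log₂(0.188) = 0.4533
−0.194·log₂(0.194) = 0.4590
−0.169·log₂(0.169) = 0.4335
Sum ≈ 2.1910 → 2.191 bits.

2.191 bits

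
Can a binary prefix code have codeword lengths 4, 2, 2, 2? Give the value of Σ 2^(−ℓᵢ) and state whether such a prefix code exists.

0.8125; yes

With common denominator 2^4 = 16: Σ 2^(−ℓᵢ) = 1/16 + 4/16 + 4/16 + 4/16 = 13/16 = 0.8125.
Kraft's inequality requires Σ ≤ 1; here Σ = 0.8125 ≤ 1, so such a prefix code exists.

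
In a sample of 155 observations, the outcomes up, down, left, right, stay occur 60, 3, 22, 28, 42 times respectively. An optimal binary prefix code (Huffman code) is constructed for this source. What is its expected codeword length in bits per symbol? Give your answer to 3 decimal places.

Probabilities are the counts divided by 155.
Repeatedly combine the two least-probable nodes; the expected code length is the sum of the merged weights.
merge 3/155 + 22/155 → 5/31
merge 5/31 + 28/155 → 53/155
merge 42/155 + 53/155 → 19/31
merge 12/31 + 19/31 → 1
L = 5/31 + 53/155 + 19/31 + 1 = 328/155 ≈ 2.116 bits/symbol.

2.116 bits/symbol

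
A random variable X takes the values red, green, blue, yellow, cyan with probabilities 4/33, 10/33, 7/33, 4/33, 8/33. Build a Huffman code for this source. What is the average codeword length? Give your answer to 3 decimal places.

Repeatedly combine the two least-probable nodes; the expected code length is the sum of the merged weights.
merge 4/33 + 4/33 → 8/33
merge 7/33 + 8/33 → 5/11
merge 8/33 + 10/33 → 6/11
merge 5/11 + 6/11 → 1
L = 8/33 + 5/11 + 6/11 + 1 = 74/33 ≈ 2.242 bits/symbol.

2.242 bits/symbol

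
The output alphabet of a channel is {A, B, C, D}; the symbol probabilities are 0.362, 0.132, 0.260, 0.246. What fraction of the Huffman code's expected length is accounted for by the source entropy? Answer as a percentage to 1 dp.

Entropy H = −Σ p log₂ p ≈ 1.9193 bits.
Huffman merges: 33/250+123/500→189/500; 13/50+181/500→311/500; 189/500+311/500→1. L = 2 ≈ 2.0000.
Efficiency = H/L = 1.9193/2.0000 = 96.0%.

96.0%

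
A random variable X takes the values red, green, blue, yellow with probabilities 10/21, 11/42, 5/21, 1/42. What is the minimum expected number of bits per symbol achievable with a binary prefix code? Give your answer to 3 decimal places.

Repeatedly combine the two least-probable nodes; the expected code length is the sum of the merged weights.
merge 1/42 + 5/21 → 11/42
merge 11/42 + 11/42 → 11/21
merge 10/21 + 11/21 → 1
L = 11/42 + 11/21 + 1 = 25/14 ≈ 1.786 bits/symbol.

1.786 bits/symbol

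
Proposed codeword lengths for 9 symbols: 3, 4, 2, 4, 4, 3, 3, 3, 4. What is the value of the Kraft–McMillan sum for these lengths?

With common denominator 2^4 = 16: Σ 2^(−ℓᵢ) = 2/16 + 1/16 + 4/16 + 1/16 + 1/16 + 2/16 + 2/16 + 2/16 + 1/16 = 16/16 = 1.

1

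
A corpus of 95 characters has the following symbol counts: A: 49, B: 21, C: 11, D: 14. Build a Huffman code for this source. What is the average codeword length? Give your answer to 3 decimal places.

1.747 bits/symbol

Probabilities are the counts divided by 95.
Repeatedly combine the two least-probable nodes; the expected code length is the sum of the merged weights.
merge 11/95 + 14/95 → 5/19
merge 21/95 + 5/19 → 46/95
merge 46/95 + 49/95 → 1
L = 5/19 + 46/95 + 1 = 166/95 ≈ 1.747 bits/symbol.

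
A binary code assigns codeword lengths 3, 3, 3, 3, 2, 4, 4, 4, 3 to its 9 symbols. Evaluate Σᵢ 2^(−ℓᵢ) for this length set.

1.0625

With common denominator 2^4 = 16: Σ 2^(−ℓᵢ) = 2/16 + 2/16 + 2/16 + 2/16 + 4/16 + 1/16 + 1/16 + 1/16 + 2/16 = 17/16 = 1.0625.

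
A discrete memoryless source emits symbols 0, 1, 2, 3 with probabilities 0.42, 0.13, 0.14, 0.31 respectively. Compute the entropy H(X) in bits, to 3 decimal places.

H = −Σ pᵢ log₂ pᵢ.
−0.42·log₂(0.42) = 0.5256
−0.13·log₂(0.13) = 0.3826
−0.14·log₂(0.14) = 0.3971
−0.31·log₂(0.31) = 0.5238
Sum ≈ 1.8292 → 1.829 bits.

1.829 bits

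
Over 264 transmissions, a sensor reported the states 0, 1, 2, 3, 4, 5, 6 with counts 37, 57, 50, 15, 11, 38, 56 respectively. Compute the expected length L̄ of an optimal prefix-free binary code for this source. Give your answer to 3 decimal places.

Probabilities are the counts divided by 264.
Repeatedly combine the two least-probable nodes; the expected code length is the sum of the merged weights.
merge 1/24 + 5/88 → 13/132
merge 13/132 + 37/264 → 21/88
merge 19/132 + 25/132 → 1/3
merge 7/33 + 19/88 → 113/264
merge 21/88 + 1/3 → 151/264
merge 113/264 + 151/264 → 1
L = 13/132 + 21/88 + 1/3 + 113/264 + 151/264 + 1 = 235/88 ≈ 2.670 bits/symbol.

2.670 bits/symbol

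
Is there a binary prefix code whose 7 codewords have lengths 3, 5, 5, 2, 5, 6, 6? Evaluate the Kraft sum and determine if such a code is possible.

0.5; yes

With common denominator 2^6 = 64: Σ 2^(−ℓᵢ) = 8/64 + 2/64 + 2/64 + 16/64 + 2/64 + 1/64 + 1/64 = 32/64 = 0.5.
Kraft's inequality requires Σ ≤ 1; here Σ = 0.5 ≤ 1, so such a prefix code exists.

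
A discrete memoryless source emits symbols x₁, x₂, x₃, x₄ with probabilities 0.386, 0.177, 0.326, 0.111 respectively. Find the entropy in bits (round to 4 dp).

1.8515 bits

H = −Σ pᵢ log₂ pᵢ.
−0.386·log₂(0.386) = 0.5301
−0.177·log₂(0.177) = 0.4422
−0.326·log₂(0.326) = 0.5272
−0.111·log₂(0.111) = 0.3520
Sum ≈ 1.8515 → 1.8515 bits.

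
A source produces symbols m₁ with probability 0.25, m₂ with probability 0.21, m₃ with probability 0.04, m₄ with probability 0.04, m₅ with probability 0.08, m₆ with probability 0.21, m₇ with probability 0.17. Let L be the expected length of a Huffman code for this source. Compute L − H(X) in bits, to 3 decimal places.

Entropy H = −Σ p log₂ p ≈ 2.5433 bits.
Huffman merges: 1/25+1/25→2/25; 2/25+2/25→4/25; 4/25+17/100→33/100; 21/100+21/100→21/50; 1/4+33/100→29/50; 21/50+29/50→1. L = 257/100 ≈ 2.5700.
L − H = 2.5700 − 2.5433 = 0.027 bits.

0.027 bits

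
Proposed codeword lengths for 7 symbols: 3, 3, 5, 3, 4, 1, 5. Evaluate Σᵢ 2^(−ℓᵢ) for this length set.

With common denominator 2^5 = 32: Σ 2^(−ℓᵢ) = 4/32 + 4/32 + 1/32 + 4/32 + 2/32 + 16/32 + 1/32 = 32/32 = 1.

1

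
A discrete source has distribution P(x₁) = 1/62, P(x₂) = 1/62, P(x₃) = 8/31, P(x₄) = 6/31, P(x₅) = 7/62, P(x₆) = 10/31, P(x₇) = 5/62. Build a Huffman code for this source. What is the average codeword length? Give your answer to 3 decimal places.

Repeatedly combine the two least-probable nodes; the expected code length is the sum of the merged weights.
merge 1/62 + 1/62 → 1/31
merge 1/31 + 5/62 → 7/62
merge 7/62 + 7/62 → 7/31
merge 6/31 + 7/31 → 13/31
merge 8/31 + 10/31 → 18/31
merge 13/31 + 18/31 → 1
L = 1/31 + 7/62 + 7/31 + 13/31 + 18/31 + 1 = 147/62 ≈ 2.371 bits/symbol.

2.371 bits/symbol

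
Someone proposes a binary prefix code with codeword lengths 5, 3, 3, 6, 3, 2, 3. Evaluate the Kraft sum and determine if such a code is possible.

0.796875; yes

With common denominator 2^6 = 64: Σ 2^(−ℓᵢ) = 2/64 + 8/64 + 8/64 + 1/64 + 8/64 + 16/64 + 8/64 = 51/64 = 0.796875.
Kraft's inequality requires Σ ≤ 1; here Σ = 0.796875 ≤ 1, so such a prefix code exists.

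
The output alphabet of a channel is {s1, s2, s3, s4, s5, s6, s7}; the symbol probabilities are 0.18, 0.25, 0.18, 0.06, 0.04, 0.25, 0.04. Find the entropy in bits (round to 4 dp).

H = −Σ pᵢ log₂ pᵢ.
−0.18·log₂(0.18) = 0.4453
−0.25·log₂(0.25) = 0.5000
−0.18·log₂(0.18) = 0.4453
−0.06·log₂(0.06) = 0.2435
−0.04·log₂(0.04) = 0.1858
−0.25·log₂(0.25) = 0.5000
−0.04·log₂(0.04) = 0.1858
Sum ≈ 2.5057 → 2.5057 bits.

2.5057 bits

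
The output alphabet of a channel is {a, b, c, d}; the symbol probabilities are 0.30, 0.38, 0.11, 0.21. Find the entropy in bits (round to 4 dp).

1.8747 bits

H = −Σ pᵢ log₂ pᵢ.
−0.30·log₂(0.30) = 0.5211
−0.38·log₂(0.38) = 0.5305
−0.11·log₂(0.11) = 0.3503
−0.21·log₂(0.21) = 0.4728
Sum ≈ 1.8747 → 1.8747 bits.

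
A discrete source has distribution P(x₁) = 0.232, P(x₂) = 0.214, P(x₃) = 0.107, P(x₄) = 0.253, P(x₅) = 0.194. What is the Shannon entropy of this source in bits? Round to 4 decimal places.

H = −Σ pᵢ log₂ pᵢ.
−0.232·log₂(0.232) = 0.4890
−0.214·log₂(0.214) = 0.4760
−0.107·log₂(0.107) = 0.3450
−0.253·log₂(0.253) = 0.5016
−0.194·log₂(0.194) = 0.4590
Sum ≈ 2.2706 → 2.2706 bits.

2.2706 bits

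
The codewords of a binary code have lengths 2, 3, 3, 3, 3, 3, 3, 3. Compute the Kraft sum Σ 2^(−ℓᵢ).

1.125

With common denominator 2^3 = 8: Σ 2^(−ℓᵢ) = 2/8 + 1/8 + 1/8 + 1/8 + 1/8 + 1/8 + 1/8 + 1/8 = 9/8 = 1.125.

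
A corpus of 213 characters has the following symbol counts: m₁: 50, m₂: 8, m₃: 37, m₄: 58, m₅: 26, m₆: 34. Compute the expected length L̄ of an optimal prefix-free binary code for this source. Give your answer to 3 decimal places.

2.479 bits/symbol

Probabilities are the counts divided by 213.
Repeatedly combine the two least-probable nodes; the expected code length is the sum of the merged weights.
merge 8/213 + 26/213 → 34/213
merge 34/213 + 34/213 → 68/213
merge 37/213 + 50/213 → 29/71
merge 58/213 + 68/213 → 42/71
merge 29/71 + 42/71 → 1
L = 34/213 + 68/213 + 29/71 + 42/71 + 1 = 176/71 ≈ 2.479 bits/symbol.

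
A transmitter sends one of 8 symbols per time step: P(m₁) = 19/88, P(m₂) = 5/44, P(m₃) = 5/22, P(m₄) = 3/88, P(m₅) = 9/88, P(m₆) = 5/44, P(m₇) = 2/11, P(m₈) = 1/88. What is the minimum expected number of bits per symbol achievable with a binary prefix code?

2.75 bits/symbol

Repeatedly combine the two least-probable nodes; the expected code length is the sum of the merged weights.
merge 1/88 + 3/88 → 1/22
merge 1/22 + 9/88 → 13/88
merge 5/44 + 5/44 → 5/22
merge 13/88 + 2/11 → 29/88
merge 19/88 + 5/22 → 39/88
merge 5/22 + 29/88 → 49/88
merge 39/88 + 49/88 → 1
L = 1/22 + 13/88 + 5/22 + 29/88 + 39/88 + 49/88 + 1 = 11/4 = 2.75 bits/symbol.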